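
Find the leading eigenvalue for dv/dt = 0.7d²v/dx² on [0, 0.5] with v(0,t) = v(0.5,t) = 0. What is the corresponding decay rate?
Eigenvalues: λₙ = 0.7n²π²/0.5².
First three modes:
  n=1: λ₁ = 0.7π²/0.5² ≈ 27.635
  n=2: λ₂ = 2.8π²/0.5² ≈ 110.54 (4× faster decay)
  n=3: λ₃ = 6.3π²/0.5² ≈ 248.714 (9× faster decay)
As t → ∞, higher modes decay exponentially faster. The n=1 mode dominates: v ~ c₁ sin(πx/0.5) e^{-λ₁t}.
Decay rate: λ₁ = 0.7π²/0.5² ≈ 27.635.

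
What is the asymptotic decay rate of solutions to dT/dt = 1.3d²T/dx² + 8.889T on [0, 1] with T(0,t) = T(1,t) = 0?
Eigenvalues: λₙ = 1.3n²π²/1² - 8.889.
First three modes:
  n=1: λ₁ = 1.3π² - 8.889 ≈ 3.941
  n=2: λ₂ = 5.2π² - 8.889 ≈ 42.433
  n=3: λ₃ = 11.7π² - 8.889 ≈ 106.585
Since 1.3π² ≈ 12.83 > 8.889, all λₙ > 0.
The n=1 mode decays slowest → dominates as t → ∞.
Asymptotic: T ~ c₁ sin(πx/1) e^{-λ₁t} with decay rate λ₁ ≈ 3.941.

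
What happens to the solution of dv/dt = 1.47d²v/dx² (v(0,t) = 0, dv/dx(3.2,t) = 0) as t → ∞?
v → 0. Heat escapes through the Dirichlet boundary.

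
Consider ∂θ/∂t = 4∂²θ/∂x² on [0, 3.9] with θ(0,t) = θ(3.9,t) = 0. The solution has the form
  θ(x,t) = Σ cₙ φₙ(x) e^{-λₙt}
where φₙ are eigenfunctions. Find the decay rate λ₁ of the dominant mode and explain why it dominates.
Eigenvalues: λₙ = 4n²π²/3.9².
First three modes:
  n=1: λ₁ = 4π²/3.9² ≈ 2.596
  n=2: λ₂ = 16π²/3.9² ≈ 10.382 (4× faster decay)
  n=3: λ₃ = 36π²/3.9² ≈ 23.36 (9× faster decay)
As t → ∞, higher modes decay exponentially faster. The n=1 mode dominates: θ ~ c₁ sin(πx/3.9) e^{-λ₁t}.
Decay rate: λ₁ = 4π²/3.9² ≈ 2.596.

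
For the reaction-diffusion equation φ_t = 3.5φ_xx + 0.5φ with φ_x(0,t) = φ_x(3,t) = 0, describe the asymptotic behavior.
φ grows unboundedly. With Neumann BCs the constant mode has diffusion eigenvalue 0, so any r > 0 makes it grow like e^(0.5t); solution grows exponentially.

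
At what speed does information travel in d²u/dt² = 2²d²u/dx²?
Speed = 2. Information travels along characteristics x = x₀ ± 2t.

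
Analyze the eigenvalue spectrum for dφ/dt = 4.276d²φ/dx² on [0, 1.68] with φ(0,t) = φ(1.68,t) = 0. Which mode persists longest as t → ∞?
Eigenvalues: λₙ = 4.276n²π²/1.68².
First three modes:
  n=1: λ₁ = 4.276π²/1.68² ≈ 14.953
  n=2: λ₂ = 17.104π²/1.68² ≈ 59.811 (4× faster decay)
  n=3: λ₃ = 38.484π²/1.68² ≈ 134.574 (9× faster decay)
As t → ∞, higher modes decay exponentially faster. The n=1 mode dominates: φ ~ c₁ sin(πx/1.68) e^{-λ₁t}.
Decay rate: λ₁ = 4.276π²/1.68² ≈ 14.953.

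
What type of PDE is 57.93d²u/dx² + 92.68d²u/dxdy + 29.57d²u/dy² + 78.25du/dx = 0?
With A = 57.93, B = 92.68, C = 29.57, the discriminant is 1737.622. This is a hyperbolic PDE.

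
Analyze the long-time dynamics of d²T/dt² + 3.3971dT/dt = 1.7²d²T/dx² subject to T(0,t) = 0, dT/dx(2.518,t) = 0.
Long-time behavior: T → 0. Damping (γ=3.3971) dissipates energy; oscillations decay exponentially.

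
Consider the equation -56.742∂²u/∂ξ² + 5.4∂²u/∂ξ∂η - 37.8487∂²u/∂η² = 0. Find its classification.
Elliptic. (A = -56.742, B = 5.4, C = -37.8487 gives B² - 4AC = -8561.2837416.)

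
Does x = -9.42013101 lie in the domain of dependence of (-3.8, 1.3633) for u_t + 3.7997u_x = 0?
No. Only data at x = -8.98013101 affects (-3.8, 1.3633). Advection has one-way propagation along characteristics.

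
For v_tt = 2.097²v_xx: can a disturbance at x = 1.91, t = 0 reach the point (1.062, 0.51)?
Yes. The domain of dependence is [-0.00747, 2.13147], and 1.91 ∈ [-0.00747, 2.13147].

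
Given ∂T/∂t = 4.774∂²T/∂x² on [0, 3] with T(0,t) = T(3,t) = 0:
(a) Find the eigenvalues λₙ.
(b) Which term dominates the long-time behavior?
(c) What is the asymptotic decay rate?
Eigenvalues: λₙ = 4.774n²π²/3².
First three modes:
  n=1: λ₁ = 4.774π²/3² ≈ 5.235
  n=2: λ₂ = 19.096π²/3² ≈ 20.941 (4× faster decay)
  n=3: λ₃ = 42.966π²/3² ≈ 47.117 (9× faster decay)
As t → ∞, higher modes decay exponentially faster. The n=1 mode dominates: T ~ c₁ sin(πx/3) e^{-λ₁t}.
Decay rate: λ₁ = 4.774π²/3² ≈ 5.235.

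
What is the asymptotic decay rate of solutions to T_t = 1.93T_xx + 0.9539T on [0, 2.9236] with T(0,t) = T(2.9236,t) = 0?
Eigenvalues: λₙ = 1.93n²π²/2.9236² - 0.9539.
First three modes:
  n=1: λ₁ = 1.93π²/2.9236² - 0.9539 ≈ 1.275
  n=2: λ₂ = 7.72π²/2.9236² - 0.9539 ≈ 7.96
  n=3: λ₃ = 17.37π²/2.9236² - 0.9539 ≈ 19.103
Since 1.93π²/2.9236² ≈ 2.229 > 0.9539, all λₙ > 0.
The n=1 mode decays slowest → dominates as t → ∞.
Asymptotic: T ~ c₁ sin(πx/2.9236) e^{-λ₁t} with decay rate λ₁ ≈ 1.275.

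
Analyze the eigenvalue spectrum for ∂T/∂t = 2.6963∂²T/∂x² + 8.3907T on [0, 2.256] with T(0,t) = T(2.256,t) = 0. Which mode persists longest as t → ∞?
Eigenvalues: λₙ = 2.6963n²π²/2.256² - 8.3907.
First three modes:
  n=1: λ₁ = 2.6963π²/2.256² - 8.3907 ≈ -3.162
  n=2: λ₂ = 10.7852π²/2.256² - 8.3907 ≈ 12.524
  n=3: λ₃ = 24.2667π²/2.256² - 8.3907 ≈ 38.667
Since 2.6963π²/2.256² ≈ 5.229 < 8.3907, λ₁ < 0.
The n=1 mode grows fastest (−λₙ is largest for n=1) → dominates.
Asymptotic: T ~ c₁ sin(πx/2.256) e^{3.162t} (exponential growth at rate −λ₁ ≈ 3.162).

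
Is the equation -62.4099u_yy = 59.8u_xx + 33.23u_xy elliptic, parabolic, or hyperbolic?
Rewriting in standard form: -59.8u_xx - 33.23u_xy - 62.4099u_yy = 0. Computing B² - 4AC with A = -59.8, B = -33.23, C = -62.4099: discriminant = -13824.21518 (negative). Answer: elliptic.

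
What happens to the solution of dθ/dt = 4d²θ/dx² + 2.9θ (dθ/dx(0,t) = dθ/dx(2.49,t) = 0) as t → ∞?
θ grows unboundedly. With Neumann BCs the constant mode has diffusion eigenvalue 0, so any r > 0 makes it grow like e^(2.9t); solution grows exponentially.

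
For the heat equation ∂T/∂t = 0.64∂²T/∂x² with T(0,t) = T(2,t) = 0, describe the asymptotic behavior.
T → 0. Heat diffuses out through both boundaries.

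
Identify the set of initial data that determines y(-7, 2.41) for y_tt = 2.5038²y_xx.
Domain of dependence: [-13.034158, -0.965842]. Signals travel at speed 2.5038, so data within |x - -7| ≤ 2.5038·2.41 = 6.034158 can reach the point.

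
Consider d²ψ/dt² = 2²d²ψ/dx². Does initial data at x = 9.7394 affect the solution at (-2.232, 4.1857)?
No. The domain of dependence is [-10.6034, 6.1394], and 9.7394 is outside this interval.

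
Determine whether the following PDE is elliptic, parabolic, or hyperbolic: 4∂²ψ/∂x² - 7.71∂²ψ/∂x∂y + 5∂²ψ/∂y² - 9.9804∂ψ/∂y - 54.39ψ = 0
Coefficients: A = 4, B = -7.71, C = 5. B² - 4AC = -20.5559, which is negative, so the equation is elliptic.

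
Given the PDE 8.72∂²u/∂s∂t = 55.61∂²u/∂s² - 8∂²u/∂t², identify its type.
Rewriting in standard form: -55.61∂²u/∂s² + 8.72∂²u/∂s∂t + 8∂²u/∂t² = 0. The second-order coefficients are A = -55.61, B = 8.72, C = 8. Since B² - 4AC = 1855.5584 > 0, this is a hyperbolic PDE.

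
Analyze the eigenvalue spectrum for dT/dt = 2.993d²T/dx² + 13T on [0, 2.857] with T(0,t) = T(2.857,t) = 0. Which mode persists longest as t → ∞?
Eigenvalues: λₙ = 2.993n²π²/2.857² - 13.
First three modes:
  n=1: λ₁ = 2.993π²/2.857² - 13 ≈ -9.381
  n=2: λ₂ = 11.972π²/2.857² - 13 ≈ 1.476
  n=3: λ₃ = 26.937π²/2.857² - 13 ≈ 19.571
Since 2.993π²/2.857² ≈ 3.619 < 13, λ₁ < 0.
The n=1 mode grows fastest (−λₙ is largest for n=1) → dominates.
Asymptotic: T ~ c₁ sin(πx/2.857) e^{9.381t} (exponential growth at rate −λ₁ ≈ 9.381).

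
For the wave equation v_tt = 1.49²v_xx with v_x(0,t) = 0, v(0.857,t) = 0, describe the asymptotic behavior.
v oscillates (no decay). Energy is conserved; the solution oscillates indefinitely as standing waves.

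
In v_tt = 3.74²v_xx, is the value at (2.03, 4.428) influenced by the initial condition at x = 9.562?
Yes. The domain of dependence is [-14.53072, 18.59072], and 9.562 ∈ [-14.53072, 18.59072].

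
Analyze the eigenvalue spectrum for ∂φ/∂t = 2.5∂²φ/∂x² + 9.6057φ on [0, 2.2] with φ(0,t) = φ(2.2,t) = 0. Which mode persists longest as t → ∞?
Eigenvalues: λₙ = 2.5n²π²/2.2² - 9.6057.
First three modes:
  n=1: λ₁ = 2.5π²/2.2² - 9.6057 ≈ -4.508
  n=2: λ₂ = 10π²/2.2² - 9.6057 ≈ 10.786
  n=3: λ₃ = 22.5π²/2.2² - 9.6057 ≈ 36.276
Since 2.5π²/2.2² ≈ 5.098 < 9.6057, λ₁ < 0.
The n=1 mode grows fastest (−λₙ is largest for n=1) → dominates.
Asymptotic: φ ~ c₁ sin(πx/2.2) e^{4.508t} (exponential growth at rate −λ₁ ≈ 4.508).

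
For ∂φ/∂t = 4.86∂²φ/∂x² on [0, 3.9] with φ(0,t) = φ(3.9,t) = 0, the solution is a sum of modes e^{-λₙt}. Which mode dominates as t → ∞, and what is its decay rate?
Eigenvalues: λₙ = 4.86n²π²/3.9².
First three modes:
  n=1: λ₁ = 4.86π²/3.9² ≈ 3.154
  n=2: λ₂ = 19.44π²/3.9² ≈ 12.614 (4× faster decay)
  n=3: λ₃ = 43.74π²/3.9² ≈ 28.382 (9× faster decay)
As t → ∞, higher modes decay exponentially faster. The n=1 mode dominates: φ ~ c₁ sin(πx/3.9) e^{-λ₁t}.
Decay rate: λ₁ = 4.86π²/3.9² ≈ 3.154.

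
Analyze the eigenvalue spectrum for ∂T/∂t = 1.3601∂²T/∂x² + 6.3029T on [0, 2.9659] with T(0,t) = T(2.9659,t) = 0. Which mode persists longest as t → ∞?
Eigenvalues: λₙ = 1.3601n²π²/2.9659² - 6.3029.
First three modes:
  n=1: λ₁ = 1.3601π²/2.9659² - 6.3029 ≈ -4.777
  n=2: λ₂ = 5.4404π²/2.9659² - 6.3029 ≈ -0.199
  n=3: λ₃ = 12.2409π²/2.9659² - 6.3029 ≈ 7.431
Since 1.3601π²/2.9659² ≈ 1.526 < 6.3029, λ₁ < 0.
The n=1 mode grows fastest (−λₙ is largest for n=1) → dominates.
Asymptotic: T ~ c₁ sin(πx/2.9659) e^{4.777t} (exponential growth at rate −λ₁ ≈ 4.777).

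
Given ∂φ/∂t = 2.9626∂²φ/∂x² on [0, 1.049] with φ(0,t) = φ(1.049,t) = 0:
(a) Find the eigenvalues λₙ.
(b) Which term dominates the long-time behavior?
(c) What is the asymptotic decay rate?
Eigenvalues: λₙ = 2.9626n²π²/1.049².
First three modes:
  n=1: λ₁ = 2.9626π²/1.049² ≈ 26.572
  n=2: λ₂ = 11.8504π²/1.049² ≈ 106.287 (4× faster decay)
  n=3: λ₃ = 26.6634π²/1.049² ≈ 239.147 (9× faster decay)
As t → ∞, higher modes decay exponentially faster. The n=1 mode dominates: φ ~ c₁ sin(πx/1.049) e^{-λ₁t}.
Decay rate: λ₁ = 2.9626π²/1.049² ≈ 26.572.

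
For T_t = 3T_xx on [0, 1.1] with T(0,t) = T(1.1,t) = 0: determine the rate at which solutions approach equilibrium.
Eigenvalues: λₙ = 3n²π²/1.1².
First three modes:
  n=1: λ₁ = 3π²/1.1² ≈ 24.47
  n=2: λ₂ = 12π²/1.1² ≈ 97.88 (4× faster decay)
  n=3: λ₃ = 27π²/1.1² ≈ 220.231 (9× faster decay)
As t → ∞, higher modes decay exponentially faster. The n=1 mode dominates: T ~ c₁ sin(πx/1.1) e^{-λ₁t}.
Decay rate: λ₁ = 3π²/1.1² ≈ 24.47.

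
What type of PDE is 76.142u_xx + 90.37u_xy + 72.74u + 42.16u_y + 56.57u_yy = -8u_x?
Rewriting in standard form: 76.142u_xx + 90.37u_xy + 56.57u_yy + 8u_x + 42.16u_y + 72.74u = 0. With A = 76.142, B = 90.37, C = 56.57, the discriminant is -9062.67486. This is an elliptic PDE.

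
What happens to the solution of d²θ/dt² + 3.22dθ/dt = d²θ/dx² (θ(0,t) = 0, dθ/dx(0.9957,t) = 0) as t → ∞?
θ → 0. Damping (γ=3.22) dissipates energy; oscillations decay exponentially.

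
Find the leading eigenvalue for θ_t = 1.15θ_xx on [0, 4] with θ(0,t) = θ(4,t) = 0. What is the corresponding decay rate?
Eigenvalues: λₙ = 1.15n²π²/4².
First three modes:
  n=1: λ₁ = 1.15π²/4² ≈ 0.709
  n=2: λ₂ = 4.6π²/4² ≈ 2.838 (4× faster decay)
  n=3: λ₃ = 10.35π²/4² ≈ 6.384 (9× faster decay)
As t → ∞, higher modes decay exponentially faster. The n=1 mode dominates: θ ~ c₁ sin(πx/4) e^{-λ₁t}.
Decay rate: λ₁ = 1.15π²/4² ≈ 0.709.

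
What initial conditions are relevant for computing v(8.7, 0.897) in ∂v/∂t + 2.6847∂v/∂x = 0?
A single point: x = 6.2918241. The characteristic through (8.7, 0.897) is x - 2.6847t = const, so x = 8.7 - 2.6847·0.897 = 6.2918241.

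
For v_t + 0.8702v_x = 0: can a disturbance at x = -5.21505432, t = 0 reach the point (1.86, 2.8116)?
No. Only data at x = -0.58665432 affects (1.86, 2.8116). Advection has one-way propagation along characteristics.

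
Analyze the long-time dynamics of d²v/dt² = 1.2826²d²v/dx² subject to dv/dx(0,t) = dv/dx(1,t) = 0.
Long-time behavior: v oscillates about a mean that drifts linearly in t (generically unbounded; no decay). There is no damping, so the nonconstant modes persist as standing waves (energy conserved, no decay). But with Neumann conditions at both ends the constant mode has eigenvalue 0: the spatial mean M(t) of v satisfies M'' = 0, so M(t) = M(0) + M'(0)·t. Unless the initial velocity has zero mean (∫v_t(x,0)dx = 0), the solution grows linearly in t (unbounded, though not exponentially); if it does have zero mean, the solution stays bounded and simply oscillates.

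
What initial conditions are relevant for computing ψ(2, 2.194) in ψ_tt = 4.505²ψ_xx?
Domain of dependence: [-7.88397, 11.88397]. Signals travel at speed 4.505, so data within |x - 2| ≤ 4.505·2.194 = 9.88397 can reach the point.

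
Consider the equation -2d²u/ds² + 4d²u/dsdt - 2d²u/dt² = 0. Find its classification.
Parabolic. (A = -2, B = 4, C = -2 gives B² - 4AC = 0.)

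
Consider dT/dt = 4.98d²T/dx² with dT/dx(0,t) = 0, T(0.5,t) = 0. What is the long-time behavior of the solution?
As t → ∞, T → 0. Heat escapes through the Dirichlet boundary.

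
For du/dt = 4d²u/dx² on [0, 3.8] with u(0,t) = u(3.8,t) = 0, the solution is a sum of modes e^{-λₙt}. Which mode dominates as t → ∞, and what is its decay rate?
Eigenvalues: λₙ = 4n²π²/3.8².
First three modes:
  n=1: λ₁ = 4π²/3.8² ≈ 2.734
  n=2: λ₂ = 16π²/3.8² ≈ 10.936 (4× faster decay)
  n=3: λ₃ = 36π²/3.8² ≈ 24.606 (9× faster decay)
As t → ∞, higher modes decay exponentially faster. The n=1 mode dominates: u ~ c₁ sin(πx/3.8) e^{-λ₁t}.
Decay rate: λ₁ = 4π²/3.8² ≈ 2.734.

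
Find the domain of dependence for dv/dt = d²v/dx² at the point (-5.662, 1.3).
The entire real line. The heat equation has infinite propagation speed: any initial disturbance instantly affects all points (though exponentially small far away).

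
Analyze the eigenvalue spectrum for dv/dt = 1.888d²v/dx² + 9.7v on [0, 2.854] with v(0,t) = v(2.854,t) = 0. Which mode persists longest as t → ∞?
Eigenvalues: λₙ = 1.888n²π²/2.854² - 9.7.
First three modes:
  n=1: λ₁ = 1.888π²/2.854² - 9.7 ≈ -7.412
  n=2: λ₂ = 7.552π²/2.854² - 9.7 ≈ -0.549
  n=3: λ₃ = 16.992π²/2.854² - 9.7 ≈ 10.889
Since 1.888π²/2.854² ≈ 2.288 < 9.7, λ₁ < 0.
The n=1 mode grows fastest (−λₙ is largest for n=1) → dominates.
Asymptotic: v ~ c₁ sin(πx/2.854) e^{7.412t} (exponential growth at rate −λ₁ ≈ 7.412).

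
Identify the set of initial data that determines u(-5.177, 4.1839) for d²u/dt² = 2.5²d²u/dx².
Domain of dependence: [-15.63675, 5.28275]. Signals travel at speed 2.5, so data within |x - -5.177| ≤ 2.5·4.1839 = 10.45975 can reach the point.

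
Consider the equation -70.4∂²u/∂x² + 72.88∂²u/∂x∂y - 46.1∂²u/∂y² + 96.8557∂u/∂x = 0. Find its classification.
Elliptic. (A = -70.4, B = 72.88, C = -46.1 gives B² - 4AC = -7670.2656.)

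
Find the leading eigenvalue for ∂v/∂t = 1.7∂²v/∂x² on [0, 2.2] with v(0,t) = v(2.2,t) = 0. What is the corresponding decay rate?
Eigenvalues: λₙ = 1.7n²π²/2.2².
First three modes:
  n=1: λ₁ = 1.7π²/2.2² ≈ 3.467
  n=2: λ₂ = 6.8π²/2.2² ≈ 13.866 (4× faster decay)
  n=3: λ₃ = 15.3π²/2.2² ≈ 31.199 (9× faster decay)
As t → ∞, higher modes decay exponentially faster. The n=1 mode dominates: v ~ c₁ sin(πx/2.2) e^{-λ₁t}.
Decay rate: λ₁ = 1.7π²/2.2² ≈ 3.467.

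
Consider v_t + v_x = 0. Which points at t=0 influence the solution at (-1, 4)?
A single point: x = -5. The characteristic through (-1, 4) is x - 1t = const, so x = -1 - 1·4 = -5.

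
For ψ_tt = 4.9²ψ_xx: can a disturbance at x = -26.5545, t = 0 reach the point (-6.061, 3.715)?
No. The domain of dependence is [-24.2645, 12.1425], and -26.5545 is outside this interval.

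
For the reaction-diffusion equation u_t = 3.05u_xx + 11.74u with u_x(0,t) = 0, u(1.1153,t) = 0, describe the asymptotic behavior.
u grows unboundedly. Reaction dominates diffusion (r=11.74 > κπ²/(4L²)≈6.05); solution grows exponentially.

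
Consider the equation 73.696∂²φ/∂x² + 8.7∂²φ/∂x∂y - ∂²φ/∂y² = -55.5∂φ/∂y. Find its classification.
Rewriting in standard form: 73.696∂²φ/∂x² + 8.7∂²φ/∂x∂y - ∂²φ/∂y² + 55.5∂φ/∂y = 0. Hyperbolic. (A = 73.696, B = 8.7, C = -1 gives B² - 4AC = 370.474.)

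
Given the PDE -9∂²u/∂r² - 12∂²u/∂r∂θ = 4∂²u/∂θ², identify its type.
Rewriting in standard form: -9∂²u/∂r² - 12∂²u/∂r∂θ - 4∂²u/∂θ² = 0. The second-order coefficients are A = -9, B = -12, C = -4. Since B² - 4AC = 0 = 0, this is a parabolic PDE.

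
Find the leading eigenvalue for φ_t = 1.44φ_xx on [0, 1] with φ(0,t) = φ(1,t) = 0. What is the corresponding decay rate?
Eigenvalues: λₙ = 1.44n²π².
First three modes:
  n=1: λ₁ = 1.44π² ≈ 14.212
  n=2: λ₂ = 5.76π² ≈ 56.849 (4× faster decay)
  n=3: λ₃ = 12.96π² ≈ 127.91 (9× faster decay)
As t → ∞, higher modes decay exponentially faster. The n=1 mode dominates: φ ~ c₁ sin(πx) e^{-λ₁t}.
Decay rate: λ₁ = 1.44π² ≈ 14.212.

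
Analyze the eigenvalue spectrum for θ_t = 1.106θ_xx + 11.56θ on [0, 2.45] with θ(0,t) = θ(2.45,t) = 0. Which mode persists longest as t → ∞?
Eigenvalues: λₙ = 1.106n²π²/2.45² - 11.56.
First three modes:
  n=1: λ₁ = 1.106π²/2.45² - 11.56 ≈ -9.741
  n=2: λ₂ = 4.424π²/2.45² - 11.56 ≈ -4.286
  n=3: λ₃ = 9.954π²/2.45² - 11.56 ≈ 4.807
Since 1.106π²/2.45² ≈ 1.819 < 11.56, λ₁ < 0.
The n=1 mode grows fastest (−λₙ is largest for n=1) → dominates.
Asymptotic: θ ~ c₁ sin(πx/2.45) e^{9.741t} (exponential growth at rate −λ₁ ≈ 9.741).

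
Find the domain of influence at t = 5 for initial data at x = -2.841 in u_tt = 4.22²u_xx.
Domain of influence: [-23.941, 18.259]. Data at x = -2.841 spreads outward at speed 4.22.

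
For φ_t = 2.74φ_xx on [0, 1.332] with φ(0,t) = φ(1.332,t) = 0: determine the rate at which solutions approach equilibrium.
Eigenvalues: λₙ = 2.74n²π²/1.332².
First three modes:
  n=1: λ₁ = 2.74π²/1.332² ≈ 15.242
  n=2: λ₂ = 10.96π²/1.332² ≈ 60.968 (4× faster decay)
  n=3: λ₃ = 24.66π²/1.332² ≈ 137.178 (9× faster decay)
As t → ∞, higher modes decay exponentially faster. The n=1 mode dominates: φ ~ c₁ sin(πx/1.332) e^{-λ₁t}.
Decay rate: λ₁ = 2.74π²/1.332² ≈ 15.242.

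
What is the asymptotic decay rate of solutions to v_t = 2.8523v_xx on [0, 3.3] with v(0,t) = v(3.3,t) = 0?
Eigenvalues: λₙ = 2.8523n²π²/3.3².
First three modes:
  n=1: λ₁ = 2.8523π²/3.3² ≈ 2.585
  n=2: λ₂ = 11.4092π²/3.3² ≈ 10.34 (4× faster decay)
  n=3: λ₃ = 25.6707π²/3.3² ≈ 23.265 (9× faster decay)
As t → ∞, higher modes decay exponentially faster. The n=1 mode dominates: v ~ c₁ sin(πx/3.3) e^{-λ₁t}.
Decay rate: λ₁ = 2.8523π²/3.3² ≈ 2.585.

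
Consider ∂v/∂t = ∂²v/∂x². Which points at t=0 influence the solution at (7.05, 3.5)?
The entire real line. The heat equation has infinite propagation speed: any initial disturbance instantly affects all points (though exponentially small far away).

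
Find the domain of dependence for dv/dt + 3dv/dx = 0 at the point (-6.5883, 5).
A single point: x = -21.5883. The characteristic through (-6.5883, 5) is x - 3t = const, so x = -6.5883 - 3·5 = -21.5883.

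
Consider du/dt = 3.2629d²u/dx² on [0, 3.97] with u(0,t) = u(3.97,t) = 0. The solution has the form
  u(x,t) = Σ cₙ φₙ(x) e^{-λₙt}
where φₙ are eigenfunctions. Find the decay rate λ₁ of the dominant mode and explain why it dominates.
Eigenvalues: λₙ = 3.2629n²π²/3.97².
First three modes:
  n=1: λ₁ = 3.2629π²/3.97² ≈ 2.043
  n=2: λ₂ = 13.0516π²/3.97² ≈ 8.173 (4× faster decay)
  n=3: λ₃ = 29.3661π²/3.97² ≈ 18.389 (9× faster decay)
As t → ∞, higher modes decay exponentially faster. The n=1 mode dominates: u ~ c₁ sin(πx/3.97) e^{-λ₁t}.
Decay rate: λ₁ = 3.2629π²/3.97² ≈ 2.043.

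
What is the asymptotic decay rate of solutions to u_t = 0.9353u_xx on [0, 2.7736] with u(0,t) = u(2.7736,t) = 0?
Eigenvalues: λₙ = 0.9353n²π²/2.7736².
First three modes:
  n=1: λ₁ = 0.9353π²/2.7736² ≈ 1.2
  n=2: λ₂ = 3.7412π²/2.7736² ≈ 4.8 (4× faster decay)
  n=3: λ₃ = 8.4177π²/2.7736² ≈ 10.8 (9× faster decay)
As t → ∞, higher modes decay exponentially faster. The n=1 mode dominates: u ~ c₁ sin(πx/2.7736) e^{-λ₁t}.
Decay rate: λ₁ = 0.9353π²/2.7736² ≈ 1.2.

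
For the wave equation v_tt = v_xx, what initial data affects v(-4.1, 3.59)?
Domain of dependence: [-7.69, -0.51]. Signals travel at speed 1, so data within |x - -4.1| ≤ 1·3.59 = 3.59 can reach the point.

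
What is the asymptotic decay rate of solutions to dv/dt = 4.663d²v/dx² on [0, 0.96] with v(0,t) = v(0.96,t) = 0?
Eigenvalues: λₙ = 4.663n²π²/0.96².
First three modes:
  n=1: λ₁ = 4.663π²/0.96² ≈ 49.937
  n=2: λ₂ = 18.652π²/0.96² ≈ 199.748 (4× faster decay)
  n=3: λ₃ = 41.967π²/0.96² ≈ 449.433 (9× faster decay)
As t → ∞, higher modes decay exponentially faster. The n=1 mode dominates: v ~ c₁ sin(πx/0.96) e^{-λ₁t}.
Decay rate: λ₁ = 4.663π²/0.96² ≈ 49.937.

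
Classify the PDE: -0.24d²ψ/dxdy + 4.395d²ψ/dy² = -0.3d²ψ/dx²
Rewriting in standard form: 0.3d²ψ/dx² - 0.24d²ψ/dxdy + 4.395d²ψ/dy² = 0. A = 0.3, B = -0.24, C = 4.395. Discriminant B² - 4AC = -5.2164. Since -5.2164 < 0, elliptic.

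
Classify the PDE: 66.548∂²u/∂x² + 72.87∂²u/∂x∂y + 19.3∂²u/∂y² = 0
A = 66.548, B = 72.87, C = 19.3. Discriminant B² - 4AC = 172.5313. Since 172.5313 > 0, hyperbolic.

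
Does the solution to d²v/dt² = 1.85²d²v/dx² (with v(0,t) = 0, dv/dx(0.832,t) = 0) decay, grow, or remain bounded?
v oscillates (no decay). Energy is conserved; the solution oscillates indefinitely as standing waves.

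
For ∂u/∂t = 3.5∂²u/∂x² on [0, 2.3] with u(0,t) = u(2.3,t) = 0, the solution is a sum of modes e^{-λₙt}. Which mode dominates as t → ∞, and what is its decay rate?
Eigenvalues: λₙ = 3.5n²π²/2.3².
First three modes:
  n=1: λ₁ = 3.5π²/2.3² ≈ 6.53
  n=2: λ₂ = 14π²/2.3² ≈ 26.12 (4× faster decay)
  n=3: λ₃ = 31.5π²/2.3² ≈ 58.77 (9× faster decay)
As t → ∞, higher modes decay exponentially faster. The n=1 mode dominates: u ~ c₁ sin(πx/2.3) e^{-λ₁t}.
Decay rate: λ₁ = 3.5π²/2.3² ≈ 6.53.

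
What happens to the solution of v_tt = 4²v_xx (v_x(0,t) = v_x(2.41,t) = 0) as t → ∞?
v oscillates about a mean that drifts linearly in t (generically unbounded; no decay). There is no damping, so the nonconstant modes persist as standing waves (energy conserved, no decay). But with Neumann conditions at both ends the constant mode has eigenvalue 0: the spatial mean M(t) of v satisfies M'' = 0, so M(t) = M(0) + M'(0)·t. Unless the initial velocity has zero mean (∫v_t(x,0)dx = 0), the solution grows linearly in t (unbounded, though not exponentially); if it does have zero mean, the solution stays bounded and simply oscillates.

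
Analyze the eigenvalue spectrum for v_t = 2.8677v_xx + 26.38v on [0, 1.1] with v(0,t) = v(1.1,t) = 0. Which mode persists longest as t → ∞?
Eigenvalues: λₙ = 2.8677n²π²/1.1² - 26.38.
First three modes:
  n=1: λ₁ = 2.8677π²/1.1² - 26.38 ≈ -2.989
  n=2: λ₂ = 11.4708π²/1.1² - 26.38 ≈ 67.184
  n=3: λ₃ = 25.8093π²/1.1² - 26.38 ≈ 184.139
Since 2.8677π²/1.1² ≈ 23.391 < 26.38, λ₁ < 0.
The n=1 mode grows fastest (−λₙ is largest for n=1) → dominates.
Asymptotic: v ~ c₁ sin(πx/1.1) e^{2.989t} (exponential growth at rate −λ₁ ≈ 2.989).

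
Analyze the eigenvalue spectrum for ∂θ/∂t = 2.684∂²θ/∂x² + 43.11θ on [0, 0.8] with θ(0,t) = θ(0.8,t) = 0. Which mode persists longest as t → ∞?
Eigenvalues: λₙ = 2.684n²π²/0.8² - 43.11.
First three modes:
  n=1: λ₁ = 2.684π²/0.8² - 43.11 ≈ -1.719
  n=2: λ₂ = 10.736π²/0.8² - 43.11 ≈ 122.453
  n=3: λ₃ = 24.156π²/0.8² - 43.11 ≈ 329.406
Since 2.684π²/0.8² ≈ 41.391 < 43.11, λ₁ < 0.
The n=1 mode grows fastest (−λₙ is largest for n=1) → dominates.
Asymptotic: θ ~ c₁ sin(πx/0.8) e^{1.719t} (exponential growth at rate −λ₁ ≈ 1.719).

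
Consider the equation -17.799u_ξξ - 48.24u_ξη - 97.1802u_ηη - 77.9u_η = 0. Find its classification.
Elliptic. (A = -17.799, B = -48.24, C = -97.1802 gives B² - 4AC = -4591.7439192.)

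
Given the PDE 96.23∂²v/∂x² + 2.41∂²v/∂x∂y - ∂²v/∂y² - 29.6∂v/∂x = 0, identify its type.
The second-order coefficients are A = 96.23, B = 2.41, C = -1. Since B² - 4AC = 390.7281 > 0, this is a hyperbolic PDE.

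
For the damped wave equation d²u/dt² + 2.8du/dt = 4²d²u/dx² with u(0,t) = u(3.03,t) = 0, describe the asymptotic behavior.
u → 0. Damping (γ=2.8) dissipates energy; oscillations decay exponentially.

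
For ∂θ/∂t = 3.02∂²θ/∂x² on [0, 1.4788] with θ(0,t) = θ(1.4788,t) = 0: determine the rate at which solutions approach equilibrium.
Eigenvalues: λₙ = 3.02n²π²/1.4788².
First three modes:
  n=1: λ₁ = 3.02π²/1.4788² ≈ 13.63
  n=2: λ₂ = 12.08π²/1.4788² ≈ 54.519 (4× faster decay)
  n=3: λ₃ = 27.18π²/1.4788² ≈ 122.668 (9× faster decay)
As t → ∞, higher modes decay exponentially faster. The n=1 mode dominates: θ ~ c₁ sin(πx/1.4788) e^{-λ₁t}.
Decay rate: λ₁ = 3.02π²/1.4788² ≈ 13.63.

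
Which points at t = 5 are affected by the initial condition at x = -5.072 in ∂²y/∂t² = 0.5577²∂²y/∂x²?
Domain of influence: [-7.8605, -2.2835]. Data at x = -5.072 spreads outward at speed 0.5577.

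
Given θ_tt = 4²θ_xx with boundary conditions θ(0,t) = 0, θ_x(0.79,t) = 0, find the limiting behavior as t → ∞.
θ oscillates (no decay). Energy is conserved; the solution oscillates indefinitely as standing waves.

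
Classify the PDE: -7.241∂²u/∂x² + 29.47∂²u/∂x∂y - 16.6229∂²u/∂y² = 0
A = -7.241, B = 29.47, C = -16.6229. Discriminant B² - 4AC = 387.0152244. Since 387.0152244 > 0, hyperbolic.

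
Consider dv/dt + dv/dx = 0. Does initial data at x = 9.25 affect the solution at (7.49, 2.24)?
No. Only data at x = 5.25 affects (7.49, 2.24). Advection has one-way propagation along characteristics.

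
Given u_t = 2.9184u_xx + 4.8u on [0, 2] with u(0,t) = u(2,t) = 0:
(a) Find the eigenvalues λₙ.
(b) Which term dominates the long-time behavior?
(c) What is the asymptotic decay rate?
Eigenvalues: λₙ = 2.9184n²π²/2² - 4.8.
First three modes:
  n=1: λ₁ = 2.9184π²/2² - 4.8 ≈ 2.401
  n=2: λ₂ = 11.6736π²/2² - 4.8 ≈ 24.003
  n=3: λ₃ = 26.2656π²/2² - 4.8 ≈ 60.008
Since 2.9184π²/2² ≈ 7.201 > 4.8, all λₙ > 0.
The n=1 mode decays slowest → dominates as t → ∞.
Asymptotic: u ~ c₁ sin(πx/2) e^{-λ₁t} with decay rate λ₁ ≈ 2.401.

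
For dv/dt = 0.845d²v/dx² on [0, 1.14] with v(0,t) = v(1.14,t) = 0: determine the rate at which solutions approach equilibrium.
Eigenvalues: λₙ = 0.845n²π²/1.14².
First three modes:
  n=1: λ₁ = 0.845π²/1.14² ≈ 6.417
  n=2: λ₂ = 3.38π²/1.14² ≈ 25.669 (4× faster decay)
  n=3: λ₃ = 7.605π²/1.14² ≈ 57.755 (9× faster decay)
As t → ∞, higher modes decay exponentially faster. The n=1 mode dominates: v ~ c₁ sin(πx/1.14) e^{-λ₁t}.
Decay rate: λ₁ = 0.845π²/1.14² ≈ 6.417.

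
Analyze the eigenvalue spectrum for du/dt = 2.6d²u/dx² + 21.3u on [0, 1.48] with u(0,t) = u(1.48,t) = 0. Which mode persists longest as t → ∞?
Eigenvalues: λₙ = 2.6n²π²/1.48² - 21.3.
First three modes:
  n=1: λ₁ = 2.6π²/1.48² - 21.3 ≈ -9.585
  n=2: λ₂ = 10.4π²/1.48² - 21.3 ≈ 25.561
  n=3: λ₃ = 23.4π²/1.48² - 21.3 ≈ 84.137
Since 2.6π²/1.48² ≈ 11.715 < 21.3, λ₁ < 0.
The n=1 mode grows fastest (−λₙ is largest for n=1) → dominates.
Asymptotic: u ~ c₁ sin(πx/1.48) e^{9.585t} (exponential growth at rate −λ₁ ≈ 9.585).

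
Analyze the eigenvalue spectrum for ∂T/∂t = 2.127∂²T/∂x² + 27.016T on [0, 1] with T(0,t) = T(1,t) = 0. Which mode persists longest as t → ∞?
Eigenvalues: λₙ = 2.127n²π²/1² - 27.016.
First three modes:
  n=1: λ₁ = 2.127π² - 27.016 ≈ -6.023
  n=2: λ₂ = 8.508π² - 27.016 ≈ 56.955
  n=3: λ₃ = 19.143π² - 27.016 ≈ 161.918
Since 2.127π² ≈ 20.993 < 27.016, λ₁ < 0.
The n=1 mode grows fastest (−λₙ is largest for n=1) → dominates.
Asymptotic: T ~ c₁ sin(πx/1) e^{6.023t} (exponential growth at rate −λ₁ ≈ 6.023).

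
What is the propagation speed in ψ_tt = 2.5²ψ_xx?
Speed = 2.5. Information travels along characteristics x = x₀ ± 2.5t.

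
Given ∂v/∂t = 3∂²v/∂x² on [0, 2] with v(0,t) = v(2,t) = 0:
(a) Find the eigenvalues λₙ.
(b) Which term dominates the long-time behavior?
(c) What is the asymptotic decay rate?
Eigenvalues: λₙ = 3n²π²/2².
First three modes:
  n=1: λ₁ = 3π²/2² ≈ 7.402
  n=2: λ₂ = 12π²/2² ≈ 29.609 (4× faster decay)
  n=3: λ₃ = 27π²/2² ≈ 66.62 (9× faster decay)
As t → ∞, higher modes decay exponentially faster. The n=1 mode dominates: v ~ c₁ sin(πx/2) e^{-λ₁t}.
Decay rate: λ₁ = 3π²/2² ≈ 7.402.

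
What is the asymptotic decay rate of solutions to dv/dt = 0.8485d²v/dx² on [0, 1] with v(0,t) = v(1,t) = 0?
Eigenvalues: λₙ = 0.8485n²π².
First three modes:
  n=1: λ₁ = 0.8485π² ≈ 8.374
  n=2: λ₂ = 3.394π² ≈ 33.497 (4× faster decay)
  n=3: λ₃ = 7.6365π² ≈ 75.369 (9× faster decay)
As t → ∞, higher modes decay exponentially faster. The n=1 mode dominates: v ~ c₁ sin(πx) e^{-λ₁t}.
Decay rate: λ₁ = 0.8485π² ≈ 8.374.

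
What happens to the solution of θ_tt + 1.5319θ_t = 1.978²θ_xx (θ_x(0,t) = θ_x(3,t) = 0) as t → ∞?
θ → constant (steady state). Damping (γ=1.5319) dissipates the nonconstant modes; with Neumann BCs the spatial average obeys M''+γM'=0 and tends to a finite limit.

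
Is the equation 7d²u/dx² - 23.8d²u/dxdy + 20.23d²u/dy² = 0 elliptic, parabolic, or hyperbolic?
Computing B² - 4AC with A = 7, B = -23.8, C = 20.23: discriminant = 0 (zero). Answer: parabolic.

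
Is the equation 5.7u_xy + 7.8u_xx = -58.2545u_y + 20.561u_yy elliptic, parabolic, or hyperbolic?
Rewriting in standard form: 7.8u_xx + 5.7u_xy - 20.561u_yy + 58.2545u_y = 0. Computing B² - 4AC with A = 7.8, B = 5.7, C = -20.561: discriminant = 673.9932 (positive). Answer: hyperbolic.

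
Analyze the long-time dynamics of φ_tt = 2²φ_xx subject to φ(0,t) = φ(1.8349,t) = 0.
Long-time behavior: φ oscillates (no decay). Energy is conserved; the solution oscillates indefinitely as standing waves.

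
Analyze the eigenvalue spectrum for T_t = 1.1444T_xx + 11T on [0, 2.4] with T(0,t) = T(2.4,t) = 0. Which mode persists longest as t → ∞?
Eigenvalues: λₙ = 1.1444n²π²/2.4² - 11.
First three modes:
  n=1: λ₁ = 1.1444π²/2.4² - 11 ≈ -9.039
  n=2: λ₂ = 4.5776π²/2.4² - 11 ≈ -3.156
  n=3: λ₃ = 10.2996π²/2.4² - 11 ≈ 6.648
Since 1.1444π²/2.4² ≈ 1.961 < 11, λ₁ < 0.
The n=1 mode grows fastest (−λₙ is largest for n=1) → dominates.
Asymptotic: T ~ c₁ sin(πx/2.4) e^{9.039t} (exponential growth at rate −λ₁ ≈ 9.039).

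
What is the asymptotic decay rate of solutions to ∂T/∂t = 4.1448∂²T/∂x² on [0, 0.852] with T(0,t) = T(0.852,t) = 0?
Eigenvalues: λₙ = 4.1448n²π²/0.852².
First three modes:
  n=1: λ₁ = 4.1448π²/0.852² ≈ 56.354
  n=2: λ₂ = 16.5792π²/0.852² ≈ 225.416 (4× faster decay)
  n=3: λ₃ = 37.3032π²/0.852² ≈ 507.185 (9× faster decay)
As t → ∞, higher modes decay exponentially faster. The n=1 mode dominates: T ~ c₁ sin(πx/0.852) e^{-λ₁t}.
Decay rate: λ₁ = 4.1448π²/0.852² ≈ 56.354.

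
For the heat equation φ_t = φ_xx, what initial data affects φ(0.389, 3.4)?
The entire real line. The heat equation has infinite propagation speed: any initial disturbance instantly affects all points (though exponentially small far away).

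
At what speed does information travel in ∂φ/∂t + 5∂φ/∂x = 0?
Speed = 5. Information travels along x - 5t = const (rightward).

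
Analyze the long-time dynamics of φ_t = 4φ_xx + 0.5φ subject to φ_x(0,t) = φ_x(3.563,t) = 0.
Long-time behavior: φ grows unboundedly. With Neumann BCs the constant mode has diffusion eigenvalue 0, so any r > 0 makes it grow like e^(0.5t); solution grows exponentially.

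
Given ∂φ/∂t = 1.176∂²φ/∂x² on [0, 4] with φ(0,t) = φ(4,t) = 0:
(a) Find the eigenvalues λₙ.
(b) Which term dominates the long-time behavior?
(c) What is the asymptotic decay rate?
Eigenvalues: λₙ = 1.176n²π²/4².
First three modes:
  n=1: λ₁ = 1.176π²/4² ≈ 0.725
  n=2: λ₂ = 4.704π²/4² ≈ 2.902 (4× faster decay)
  n=3: λ₃ = 10.584π²/4² ≈ 6.529 (9× faster decay)
As t → ∞, higher modes decay exponentially faster. The n=1 mode dominates: φ ~ c₁ sin(πx/4) e^{-λ₁t}.
Decay rate: λ₁ = 1.176π²/4² ≈ 0.725.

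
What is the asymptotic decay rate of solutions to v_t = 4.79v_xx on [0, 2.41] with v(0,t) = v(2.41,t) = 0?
Eigenvalues: λₙ = 4.79n²π²/2.41².
First three modes:
  n=1: λ₁ = 4.79π²/2.41² ≈ 8.14
  n=2: λ₂ = 19.16π²/2.41² ≈ 32.558 (4× faster decay)
  n=3: λ₃ = 43.11π²/2.41² ≈ 73.256 (9× faster decay)
As t → ∞, higher modes decay exponentially faster. The n=1 mode dominates: v ~ c₁ sin(πx/2.41) e^{-λ₁t}.
Decay rate: λ₁ = 4.79π²/2.41² ≈ 8.14.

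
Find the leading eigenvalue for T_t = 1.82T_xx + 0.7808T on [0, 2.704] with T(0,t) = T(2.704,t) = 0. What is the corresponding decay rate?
Eigenvalues: λₙ = 1.82n²π²/2.704² - 0.7808.
First three modes:
  n=1: λ₁ = 1.82π²/2.704² - 0.7808 ≈ 1.676
  n=2: λ₂ = 7.28π²/2.704² - 0.7808 ≈ 9.046
  n=3: λ₃ = 16.38π²/2.704² - 0.7808 ≈ 21.33
Since 1.82π²/2.704² ≈ 2.457 > 0.7808, all λₙ > 0.
The n=1 mode decays slowest → dominates as t → ∞.
Asymptotic: T ~ c₁ sin(πx/2.704) e^{-λ₁t} with decay rate λ₁ ≈ 1.676.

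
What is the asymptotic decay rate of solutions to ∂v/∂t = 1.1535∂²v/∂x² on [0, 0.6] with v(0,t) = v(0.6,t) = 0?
Eigenvalues: λₙ = 1.1535n²π²/0.6².
First three modes:
  n=1: λ₁ = 1.1535π²/0.6² ≈ 31.624
  n=2: λ₂ = 4.614π²/0.6² ≈ 126.495 (4× faster decay)
  n=3: λ₃ = 10.3815π²/0.6² ≈ 284.615 (9× faster decay)
As t → ∞, higher modes decay exponentially faster. The n=1 mode dominates: v ~ c₁ sin(πx/0.6) e^{-λ₁t}.
Decay rate: λ₁ = 1.1535π²/0.6² ≈ 31.624.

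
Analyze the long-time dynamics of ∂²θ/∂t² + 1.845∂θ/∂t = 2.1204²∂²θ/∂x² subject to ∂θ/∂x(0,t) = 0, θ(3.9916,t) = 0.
Long-time behavior: θ → 0. Damping (γ=1.845) dissipates energy; oscillations decay exponentially.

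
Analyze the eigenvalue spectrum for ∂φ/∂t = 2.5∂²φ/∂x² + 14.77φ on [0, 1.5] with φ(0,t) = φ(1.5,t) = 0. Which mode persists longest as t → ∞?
Eigenvalues: λₙ = 2.5n²π²/1.5² - 14.77.
First three modes:
  n=1: λ₁ = 2.5π²/1.5² - 14.77 ≈ -3.804
  n=2: λ₂ = 10π²/1.5² - 14.77 ≈ 29.095
  n=3: λ₃ = 22.5π²/1.5² - 14.77 ≈ 83.926
Since 2.5π²/1.5² ≈ 10.966 < 14.77, λ₁ < 0.
The n=1 mode grows fastest (−λₙ is largest for n=1) → dominates.
Asymptotic: φ ~ c₁ sin(πx/1.5) e^{3.804t} (exponential growth at rate −λ₁ ≈ 3.804).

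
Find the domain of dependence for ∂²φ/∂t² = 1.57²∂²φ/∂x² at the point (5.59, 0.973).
Domain of dependence: [4.06239, 7.11761]. Signals travel at speed 1.57, so data within |x - 5.59| ≤ 1.57·0.973 = 1.52761 can reach the point.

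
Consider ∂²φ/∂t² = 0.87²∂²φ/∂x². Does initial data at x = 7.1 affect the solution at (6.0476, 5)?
Yes. The domain of dependence is [1.6976, 10.3976], and 7.1 ∈ [1.6976, 10.3976].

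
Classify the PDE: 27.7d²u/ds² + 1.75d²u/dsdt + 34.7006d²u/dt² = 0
A = 27.7, B = 1.75, C = 34.7006. Discriminant B² - 4AC = -3841.76398. Since -3841.76398 < 0, elliptic.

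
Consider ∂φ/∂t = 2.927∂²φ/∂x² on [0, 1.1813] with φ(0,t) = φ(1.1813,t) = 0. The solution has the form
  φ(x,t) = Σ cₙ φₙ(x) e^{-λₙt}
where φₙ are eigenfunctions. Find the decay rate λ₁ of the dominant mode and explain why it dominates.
Eigenvalues: λₙ = 2.927n²π²/1.1813².
First three modes:
  n=1: λ₁ = 2.927π²/1.1813² ≈ 20.702
  n=2: λ₂ = 11.708π²/1.1813² ≈ 82.806 (4× faster decay)
  n=3: λ₃ = 26.343π²/1.1813² ≈ 186.314 (9× faster decay)
As t → ∞, higher modes decay exponentially faster. The n=1 mode dominates: φ ~ c₁ sin(πx/1.1813) e^{-λ₁t}.
Decay rate: λ₁ = 2.927π²/1.1813² ≈ 20.702.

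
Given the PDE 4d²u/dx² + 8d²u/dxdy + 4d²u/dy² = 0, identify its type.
The second-order coefficients are A = 4, B = 8, C = 4. Since B² - 4AC = 0 = 0, this is a parabolic PDE.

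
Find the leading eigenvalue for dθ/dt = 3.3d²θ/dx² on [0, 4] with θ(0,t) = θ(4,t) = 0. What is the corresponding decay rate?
Eigenvalues: λₙ = 3.3n²π²/4².
First three modes:
  n=1: λ₁ = 3.3π²/4² ≈ 2.036
  n=2: λ₂ = 13.2π²/4² ≈ 8.142 (4× faster decay)
  n=3: λ₃ = 29.7π²/4² ≈ 18.32 (9× faster decay)
As t → ∞, higher modes decay exponentially faster. The n=1 mode dominates: θ ~ c₁ sin(πx/4) e^{-λ₁t}.
Decay rate: λ₁ = 3.3π²/4² ≈ 2.036.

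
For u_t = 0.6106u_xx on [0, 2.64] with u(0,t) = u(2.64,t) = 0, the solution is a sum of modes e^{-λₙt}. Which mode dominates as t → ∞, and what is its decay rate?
Eigenvalues: λₙ = 0.6106n²π²/2.64².
First three modes:
  n=1: λ₁ = 0.6106π²/2.64² ≈ 0.865
  n=2: λ₂ = 2.4424π²/2.64² ≈ 3.459 (4× faster decay)
  n=3: λ₃ = 5.4954π²/2.64² ≈ 7.782 (9× faster decay)
As t → ∞, higher modes decay exponentially faster. The n=1 mode dominates: u ~ c₁ sin(πx/2.64) e^{-λ₁t}.
Decay rate: λ₁ = 0.6106π²/2.64² ≈ 0.865.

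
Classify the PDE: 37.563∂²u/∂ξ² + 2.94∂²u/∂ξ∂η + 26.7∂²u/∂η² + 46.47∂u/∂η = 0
A = 37.563, B = 2.94, C = 26.7. Discriminant B² - 4AC = -4003.0848. Since -4003.0848 < 0, elliptic.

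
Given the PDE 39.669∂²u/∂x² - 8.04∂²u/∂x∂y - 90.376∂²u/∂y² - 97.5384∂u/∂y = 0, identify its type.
The second-order coefficients are A = 39.669, B = -8.04, C = -90.376. Since B² - 4AC = 14405.143776 > 0, this is a hyperbolic PDE.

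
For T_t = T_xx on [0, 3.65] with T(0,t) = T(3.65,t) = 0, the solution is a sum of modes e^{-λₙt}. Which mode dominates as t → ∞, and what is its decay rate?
Eigenvalues: λₙ = n²π²/3.65².
First three modes:
  n=1: λ₁ = π²/3.65² ≈ 0.741
  n=2: λ₂ = 4π²/3.65² ≈ 2.963 (4× faster decay)
  n=3: λ₃ = 9π²/3.65² ≈ 6.667 (9× faster decay)
As t → ∞, higher modes decay exponentially faster. The n=1 mode dominates: T ~ c₁ sin(πx/3.65) e^{-λ₁t}.
Decay rate: λ₁ = π²/3.65² ≈ 0.741.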